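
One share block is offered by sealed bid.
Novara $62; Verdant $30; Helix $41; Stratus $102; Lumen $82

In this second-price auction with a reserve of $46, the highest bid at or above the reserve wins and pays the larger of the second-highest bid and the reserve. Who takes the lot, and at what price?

Stratus pays $82

Second-price auction with a reserve of $46: the highest bid at or above the reserve wins and pays the larger of the second-highest bid and the reserve.
Bids ranked: 102 (Stratus) > 82 (Lumen) > 62 (Novara) > 41 (Helix) > 30 (Verdant)
Stratus has the top bid at or above the reserve ($102).
Second-highest bid $82 exceeds the reserve $46 → payment $82.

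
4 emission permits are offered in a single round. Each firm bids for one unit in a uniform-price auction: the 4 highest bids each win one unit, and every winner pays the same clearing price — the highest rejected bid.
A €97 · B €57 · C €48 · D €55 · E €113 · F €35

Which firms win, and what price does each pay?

E, A, B, D; each pays €48

Ordering the bids: 113 (E), 97 (A), 57 (B), 55 (D), 48 (C), 35 (F)
The 4 highest are E, A, B, D.
Clearing price = highest rejected bid = €48.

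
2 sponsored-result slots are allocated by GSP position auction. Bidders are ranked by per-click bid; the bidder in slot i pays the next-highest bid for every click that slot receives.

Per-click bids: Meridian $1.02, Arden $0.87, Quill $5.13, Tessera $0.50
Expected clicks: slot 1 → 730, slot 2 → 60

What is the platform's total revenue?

Total revenue: $796.80

Sorting advertisers: $5.13 (Quill) > $1.02 (Meridian) > $0.87 (Arden) > …
Slot 1: Quill pays $1.02 × 730 = $744.60
Slot 2: Meridian pays $0.87 × 60 = $52.20
Total = $796.80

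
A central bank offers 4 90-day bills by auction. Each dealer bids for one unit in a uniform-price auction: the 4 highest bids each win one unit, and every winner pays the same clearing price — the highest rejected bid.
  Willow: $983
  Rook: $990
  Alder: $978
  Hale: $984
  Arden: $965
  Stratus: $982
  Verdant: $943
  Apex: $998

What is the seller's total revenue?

Ordering the bids: 998 (Apex), 990 (Rook), 984 (Hale), 983 (Willow), 982 (Stratus), 978 (Alder), …
The 4 highest are Apex, Rook, Hale, Willow.
Highest unsuccessful bid: $982 → clearing price.
Total revenue = 4 × $982 = $3,928.

Total revenue: $3,928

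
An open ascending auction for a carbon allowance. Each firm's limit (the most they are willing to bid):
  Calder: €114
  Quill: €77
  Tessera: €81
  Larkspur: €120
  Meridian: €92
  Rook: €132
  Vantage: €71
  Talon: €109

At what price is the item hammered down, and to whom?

Rook wins at €120

Rule: the price rises until one bidder remains; the winner pays the price at which the last rival dropped out.
Limits in order: 132 (Rook) > 120 (Larkspur) > 114 (Calder) > 109 (Talon) > 92 (Meridian) > 81 (Tessera) > …
Larkspur is the last rival to drop out, at €120; Rook remains and wins at that price.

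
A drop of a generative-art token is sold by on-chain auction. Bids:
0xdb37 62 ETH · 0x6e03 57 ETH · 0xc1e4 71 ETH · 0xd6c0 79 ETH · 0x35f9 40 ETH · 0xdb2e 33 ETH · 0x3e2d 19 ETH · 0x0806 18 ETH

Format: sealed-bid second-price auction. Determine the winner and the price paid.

0xd6c0 pays 71 ETH

Rule: the highest bidder wins and pays the second-highest bid.
Sorting bids: 79 (0xd6c0) > 71 (0xc1e4) > 62 (0xdb37) > 57 (0x6e03) > 40 (0x35f9) > 33 (0xdb2e) > …
Second-price: 0xd6c0 pays 0xc1e4's bid of 71 ETH.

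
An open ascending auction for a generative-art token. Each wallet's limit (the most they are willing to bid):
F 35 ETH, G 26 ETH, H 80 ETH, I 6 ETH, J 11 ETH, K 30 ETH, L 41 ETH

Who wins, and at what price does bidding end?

Rule: the price rises until one bidder remains; the winner pays the price at which the last rival dropped out.
Limits ranked: 80 (H) > 41 (L) > 35 (F) > 30 (K) > 26 (G) > 11 (J) > …
Bidding ends when L exits at 41 ETH; H takes it.

H wins at 41 ETH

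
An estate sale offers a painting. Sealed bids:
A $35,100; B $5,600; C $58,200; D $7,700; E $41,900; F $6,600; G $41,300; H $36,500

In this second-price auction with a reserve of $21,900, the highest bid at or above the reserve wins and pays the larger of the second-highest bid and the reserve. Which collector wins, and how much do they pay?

C pays $41,900

Bids ranked: 58,200 (C) > 41,900 (E) > 41,300 (G) > 36,500 (H) > 35,100 (A) > 7,700 (D) > …
Highest eligible bid: C at $58,200.
Second-highest bid $41,900 exceeds the reserve $21,900 → payment $41,900.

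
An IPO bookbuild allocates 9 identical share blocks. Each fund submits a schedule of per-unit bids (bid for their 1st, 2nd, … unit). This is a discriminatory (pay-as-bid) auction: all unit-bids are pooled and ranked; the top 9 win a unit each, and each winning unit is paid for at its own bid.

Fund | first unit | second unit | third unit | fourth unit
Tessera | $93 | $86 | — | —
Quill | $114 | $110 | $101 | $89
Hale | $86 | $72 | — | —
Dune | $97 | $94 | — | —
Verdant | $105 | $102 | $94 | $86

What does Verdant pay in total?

All unit-bids, highest first — top 9: 114 (Quill-1), 110 (Quill-2), 105 (Verdant-1), 102 (Verdant-2), 101 (Quill-3), 97 (Dune-1), 94 (Dune-2), 94 (Verdant-3), 93 (Tessera-1)
Next rejected bid: $89 (not a price — pay-as-bid).
Verdant's winning unit-bids: 105 + 102 + 94 = $301.

Verdant pays $301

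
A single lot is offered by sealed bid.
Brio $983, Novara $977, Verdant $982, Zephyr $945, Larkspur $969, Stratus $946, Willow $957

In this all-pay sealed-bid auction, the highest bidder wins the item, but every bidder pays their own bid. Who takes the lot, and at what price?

Brio pays $983

All-pay sealed-bid auction: the highest bidder wins the item, but every bidder pays their own bid.
Sorting bids: 983 (Brio) > 982 (Verdant) > 977 (Novara) > 969 (Larkspur) > 957 (Willow) > 946 (Stratus) > …
Brio wins with the top bid; all bids are sunk regardless.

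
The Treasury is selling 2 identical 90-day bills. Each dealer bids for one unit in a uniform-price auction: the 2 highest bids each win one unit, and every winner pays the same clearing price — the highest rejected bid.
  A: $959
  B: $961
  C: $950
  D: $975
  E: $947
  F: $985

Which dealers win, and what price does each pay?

F, D; each pays $961

Ordering the bids: 985 (F), 975 (D), 961 (B), 959 (A), …
Winners (2 units): F, D.
Highest unsuccessful bid: $961 → clearing price.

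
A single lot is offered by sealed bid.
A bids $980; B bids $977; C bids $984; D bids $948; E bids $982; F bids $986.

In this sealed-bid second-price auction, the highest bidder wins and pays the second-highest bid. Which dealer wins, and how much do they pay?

Bids in order: 986 (F) > 984 (C) > 982 (E) > 980 (A) > 977 (B) > 948 (D)
F wins with the highest bid; price is set by the runner-up at $984.

F pays $984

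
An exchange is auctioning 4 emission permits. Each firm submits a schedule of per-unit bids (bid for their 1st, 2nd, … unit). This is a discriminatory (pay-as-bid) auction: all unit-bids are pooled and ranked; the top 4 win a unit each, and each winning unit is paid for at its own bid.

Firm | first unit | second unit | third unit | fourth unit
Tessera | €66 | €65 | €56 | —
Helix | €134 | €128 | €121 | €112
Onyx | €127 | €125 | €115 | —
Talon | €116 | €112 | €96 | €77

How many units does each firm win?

Helix 2, Onyx 2

Merging the schedules and taking the best 4: 134 (Helix-1), 128 (Helix-2), 127 (Onyx-1), 125 (Onyx-2)
Next rejected bid: €121 (not a price — pay-as-bid).
Allocation: Helix 2, Onyx 2.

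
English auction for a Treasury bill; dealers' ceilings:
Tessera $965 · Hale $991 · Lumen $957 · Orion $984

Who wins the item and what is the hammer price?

Hale wins at $984

Sorting limits: 991 (Hale) > 984 (Orion) > 965 (Tessera) > 957 (Lumen)
Bidding ends when Orion exits at $984; Hale takes it.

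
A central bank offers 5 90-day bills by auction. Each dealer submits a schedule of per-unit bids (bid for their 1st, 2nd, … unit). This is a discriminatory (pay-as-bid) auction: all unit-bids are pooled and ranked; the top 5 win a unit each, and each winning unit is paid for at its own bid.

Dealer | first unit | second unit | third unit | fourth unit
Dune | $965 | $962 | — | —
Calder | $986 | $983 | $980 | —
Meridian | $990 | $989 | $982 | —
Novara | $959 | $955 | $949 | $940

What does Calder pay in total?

Calder pays $1,969

Merging the schedules and taking the best 5: 990 (Meridian-1), 989 (Meridian-2), 986 (Calder-1), 983 (Calder-2), 982 (Meridian-3)
Next rejected bid: $980 (not a price — pay-as-bid).
Calder's winning unit-bids: 986 + 983 = $1,969.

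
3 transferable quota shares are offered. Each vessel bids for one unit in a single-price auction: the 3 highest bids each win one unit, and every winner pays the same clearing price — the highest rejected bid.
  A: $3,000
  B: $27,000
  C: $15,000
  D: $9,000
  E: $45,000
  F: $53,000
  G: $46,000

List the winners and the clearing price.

F, G, E; each pays $27,000

Bids ranked high→low: 53,000 (F), 46,000 (G), 45,000 (E), 27,000 (B), 15,000 (C), …
Top 3: F, G, E.
Clearing price = highest rejected bid = $27,000.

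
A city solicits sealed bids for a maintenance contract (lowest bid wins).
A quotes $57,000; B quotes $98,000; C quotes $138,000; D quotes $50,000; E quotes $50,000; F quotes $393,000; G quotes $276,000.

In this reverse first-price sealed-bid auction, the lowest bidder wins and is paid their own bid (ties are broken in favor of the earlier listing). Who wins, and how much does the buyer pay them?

D is paid $50,000

Rule: the lowest bidder wins and is paid their own bid.
Bids in order: 50,000 (D) < 50,000 (E) < 57,000 (A) < 98,000 (B) < 138,000 (C) < 276,000 (G) < …
D and E tie at $50,000; tie-break gives it to D.
D is lowest → is paid own bid, $50,000.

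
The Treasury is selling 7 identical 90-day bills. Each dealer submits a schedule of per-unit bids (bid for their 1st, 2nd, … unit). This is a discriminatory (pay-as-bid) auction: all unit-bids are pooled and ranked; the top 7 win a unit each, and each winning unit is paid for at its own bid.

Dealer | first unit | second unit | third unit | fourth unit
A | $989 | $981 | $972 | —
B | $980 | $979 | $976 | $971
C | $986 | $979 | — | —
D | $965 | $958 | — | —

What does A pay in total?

Pooled unit-bids ranked (top 7): 989 (A-1), 986 (C-1), 981 (A-2), 980 (B-1), 979 (B-2), 979 (C-2), 976 (B-3)
Next rejected bid: $972 (not a price — pay-as-bid).
A's winning unit-bids: 989 + 981 = $1,970.

A pays $1,970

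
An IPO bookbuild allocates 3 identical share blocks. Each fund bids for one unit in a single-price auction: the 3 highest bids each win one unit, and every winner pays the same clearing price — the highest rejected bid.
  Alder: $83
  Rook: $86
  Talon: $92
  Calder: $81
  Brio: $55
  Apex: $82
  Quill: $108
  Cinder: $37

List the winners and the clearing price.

Quill, Talon, Rook; each pays $83

Sorting: 108 (Quill), 92 (Talon), 86 (Rook), 83 (Alder), 82 (Apex), …
Top 3: Quill, Talon, Rook.
Highest unsuccessful bid: $83 → clearing price.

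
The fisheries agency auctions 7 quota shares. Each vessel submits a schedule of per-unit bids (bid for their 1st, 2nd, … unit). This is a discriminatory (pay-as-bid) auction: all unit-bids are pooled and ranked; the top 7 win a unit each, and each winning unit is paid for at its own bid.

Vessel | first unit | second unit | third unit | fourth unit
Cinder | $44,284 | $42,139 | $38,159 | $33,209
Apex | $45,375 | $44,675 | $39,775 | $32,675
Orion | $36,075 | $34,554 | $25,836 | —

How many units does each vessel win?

Pooled unit-bids ranked (top 7): 45,375 (Apex-1), 44,675 (Apex-2), 44,284 (Cinder-1), 42,139 (Cinder-2), 39,775 (Apex-3), 38,159 (Cinder-3), 36,075 (Orion-1)
Next rejected bid: $34,554 (not a price — pay-as-bid).
Allocation: Apex 3, Cinder 3, Orion 1.

Apex 3, Cinder 3, Orion 1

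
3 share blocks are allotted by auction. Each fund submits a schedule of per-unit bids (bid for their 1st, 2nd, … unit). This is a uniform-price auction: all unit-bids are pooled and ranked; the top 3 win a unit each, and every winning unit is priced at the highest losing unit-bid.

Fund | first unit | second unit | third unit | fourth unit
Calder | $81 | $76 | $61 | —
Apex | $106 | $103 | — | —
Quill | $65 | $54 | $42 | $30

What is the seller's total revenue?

Total revenue: $228

Pooled unit-bids ranked (top 3): 106 (Apex-1), 103 (Apex-2), 81 (Calder-1)
Highest rejected unit-bid = $76.
Allocation: Apex 2, Calder 1. Every unit priced at $76.
Revenue = 3 × 76 = $228.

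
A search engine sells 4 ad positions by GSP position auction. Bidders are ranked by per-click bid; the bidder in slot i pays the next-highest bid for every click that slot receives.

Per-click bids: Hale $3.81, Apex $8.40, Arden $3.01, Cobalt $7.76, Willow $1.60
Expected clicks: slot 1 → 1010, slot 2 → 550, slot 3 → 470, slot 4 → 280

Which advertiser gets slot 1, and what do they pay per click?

Ranked by bid: $8.40 (Apex) > $7.76 (Cobalt) > $3.81 (Hale) > $3.01 (Arden) > $1.60 (Willow)
Slot 1 goes to the first-ranked bidder, Apex, who pays the next bid down: $7.76/click.

Apex; $7.76 per click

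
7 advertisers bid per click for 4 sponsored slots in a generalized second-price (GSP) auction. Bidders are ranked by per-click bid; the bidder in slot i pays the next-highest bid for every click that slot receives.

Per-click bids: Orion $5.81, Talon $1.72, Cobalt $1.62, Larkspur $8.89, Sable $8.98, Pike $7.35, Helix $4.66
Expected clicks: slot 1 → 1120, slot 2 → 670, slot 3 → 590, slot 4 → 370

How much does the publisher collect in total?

Per-click bids in order: $8.98 (Sable) > $8.89 (Larkspur) > $7.35 (Pike) > $5.81 (Orion) > $4.66 (Helix) > …
Slot 1: Sable pays $8.89 × 1120 = $9956.80
Slot 2: Larkspur pays $7.35 × 670 = $4924.50
Slot 3: Pike pays $5.81 × 590 = $3427.90
Slot 4: Orion pays $4.66 × 370 = $1724.20
Total = $20033.40

Total revenue: $20033.40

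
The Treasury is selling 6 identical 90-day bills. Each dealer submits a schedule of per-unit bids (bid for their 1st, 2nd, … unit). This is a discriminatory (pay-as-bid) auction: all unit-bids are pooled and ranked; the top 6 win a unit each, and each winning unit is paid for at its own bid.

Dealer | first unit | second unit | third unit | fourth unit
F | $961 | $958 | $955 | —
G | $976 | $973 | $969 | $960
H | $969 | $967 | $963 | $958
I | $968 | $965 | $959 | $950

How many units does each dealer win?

Pooled unit-bids ranked (top 6): 976 (G-1), 973 (G-2), 969 (G-3), 969 (H-1), 968 (I-1), 967 (H-2)
Next rejected bid: $965 (not a price — pay-as-bid).
Allocation: G 3, H 2, I 1.

G 3, H 2, I 1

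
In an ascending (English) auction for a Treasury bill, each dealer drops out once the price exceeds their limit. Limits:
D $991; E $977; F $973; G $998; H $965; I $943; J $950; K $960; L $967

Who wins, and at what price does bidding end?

Limits in order: 998 (G) > 991 (D) > 977 (E) > 973 (F) > 967 (L) > 965 (H) > …
D is the last rival to drop out, at $991; G remains and wins at that price.

G wins at $991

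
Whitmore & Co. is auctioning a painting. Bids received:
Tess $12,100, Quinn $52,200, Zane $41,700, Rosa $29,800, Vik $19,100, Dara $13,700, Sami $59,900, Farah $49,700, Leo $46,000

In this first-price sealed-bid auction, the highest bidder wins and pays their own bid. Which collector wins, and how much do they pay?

Sami pays $59,900

Sorting bids: 59,900 (Sami) > 52,200 (Quinn) > 49,700 (Farah) > 46,000 (Leo) > 41,700 (Zane) > 29,800 (Rosa) > …
Sami has the highest bid and pays exactly that: $59,900.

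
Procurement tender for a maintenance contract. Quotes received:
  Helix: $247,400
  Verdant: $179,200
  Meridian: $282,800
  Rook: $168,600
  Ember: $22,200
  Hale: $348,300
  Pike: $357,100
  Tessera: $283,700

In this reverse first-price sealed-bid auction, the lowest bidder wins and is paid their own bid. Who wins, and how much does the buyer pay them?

Reverse first-price sealed-bid auction: the lowest bidder wins and is paid their own bid.
Sorting bids: 22,200 (Ember) < 168,600 (Rook) < 179,200 (Verdant) < 247,400 (Helix) < 282,800 (Meridian) < 283,700 (Tessera) < …
Ember is lowest → is paid own bid, $22,200.

Ember is paid $22,200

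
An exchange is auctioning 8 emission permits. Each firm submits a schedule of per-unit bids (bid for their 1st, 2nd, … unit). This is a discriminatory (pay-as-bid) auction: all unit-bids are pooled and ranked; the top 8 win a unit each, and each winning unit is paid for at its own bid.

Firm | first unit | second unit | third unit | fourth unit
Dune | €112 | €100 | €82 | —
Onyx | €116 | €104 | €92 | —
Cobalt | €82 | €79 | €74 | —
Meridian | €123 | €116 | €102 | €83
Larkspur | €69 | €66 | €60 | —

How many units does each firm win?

All unit-bids, highest first — top 8: 123 (Meridian-1), 116 (Onyx-1), 116 (Meridian-2), 112 (Dune-1), 104 (Onyx-2), 102 (Meridian-3), 100 (Dune-2), 92 (Onyx-3)
Next rejected bid: €83 (not a price — pay-as-bid).
Allocation: Dune 2, Meridian 3, Onyx 3.

Dune 2, Meridian 3, Onyx 3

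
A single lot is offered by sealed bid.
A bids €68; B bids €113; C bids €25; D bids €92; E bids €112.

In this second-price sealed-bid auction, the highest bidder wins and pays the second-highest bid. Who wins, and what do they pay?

Rule: the highest bidder wins and pays the second-highest bid.
Bids in order: 113 (B) > 112 (E) > 92 (D) > 68 (A) > 25 (C)
B is highest; pays the second-highest bid, €112.

B pays €112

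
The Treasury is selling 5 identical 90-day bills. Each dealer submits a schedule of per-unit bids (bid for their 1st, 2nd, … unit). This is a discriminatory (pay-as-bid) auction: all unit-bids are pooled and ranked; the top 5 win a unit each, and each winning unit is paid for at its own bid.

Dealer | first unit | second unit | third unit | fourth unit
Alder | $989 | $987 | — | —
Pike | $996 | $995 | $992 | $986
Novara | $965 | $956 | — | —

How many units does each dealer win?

Merging the schedules and taking the best 5: 996 (Pike-1), 995 (Pike-2), 992 (Pike-3), 989 (Alder-1), 987 (Alder-2)
Next rejected bid: $986 (not a price — pay-as-bid).
Allocation: Alder 2, Pike 3.

Alder 2, Pike 3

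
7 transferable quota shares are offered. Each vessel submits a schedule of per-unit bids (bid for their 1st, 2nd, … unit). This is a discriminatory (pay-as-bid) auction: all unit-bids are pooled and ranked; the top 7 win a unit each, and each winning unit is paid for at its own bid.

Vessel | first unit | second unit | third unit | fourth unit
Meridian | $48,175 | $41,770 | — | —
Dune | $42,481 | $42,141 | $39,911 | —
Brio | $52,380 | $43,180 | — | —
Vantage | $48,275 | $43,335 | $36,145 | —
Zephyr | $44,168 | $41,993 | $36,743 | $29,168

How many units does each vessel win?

All unit-bids, highest first — top 7: 52,380 (Brio-1), 48,275 (Vantage-1), 48,175 (Meridian-1), 44,168 (Zephyr-1), 43,335 (Vantage-2), 43,180 (Brio-2), 42,481 (Dune-1)
Next rejected bid: $42,141 (not a price — pay-as-bid).
Allocation: Brio 2, Dune 1, Meridian 1, Vantage 2, Zephyr 1.

Brio 2, Dune 1, Meridian 1, Vantage 2, Zephyr 1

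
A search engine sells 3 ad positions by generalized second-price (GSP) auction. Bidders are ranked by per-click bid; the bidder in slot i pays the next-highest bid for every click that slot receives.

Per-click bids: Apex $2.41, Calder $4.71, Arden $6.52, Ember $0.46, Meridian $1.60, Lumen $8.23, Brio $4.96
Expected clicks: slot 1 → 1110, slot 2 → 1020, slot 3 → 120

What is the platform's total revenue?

Total revenue: $12861.60

Sorting advertisers: $8.23 (Lumen) > $6.52 (Arden) > $4.96 (Brio) > $4.71 (Calder) > …
Slot 1: Lumen pays $6.52 × 1110 = $7237.20
Slot 2: Arden pays $4.96 × 1020 = $5059.20
Slot 3: Brio pays $4.71 × 120 = $565.20
Total = $12861.60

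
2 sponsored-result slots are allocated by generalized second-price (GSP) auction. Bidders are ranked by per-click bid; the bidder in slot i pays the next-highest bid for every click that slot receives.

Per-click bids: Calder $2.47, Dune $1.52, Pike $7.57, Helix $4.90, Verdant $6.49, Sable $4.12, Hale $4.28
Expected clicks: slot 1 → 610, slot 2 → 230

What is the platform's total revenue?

Ranked by bid: $7.57 (Pike) > $6.49 (Verdant) > $4.90 (Helix) > …
Slot 1: Pike pays $6.49 × 610 = $3958.90
Slot 2: Verdant pays $4.90 × 230 = $1127.00
Total = $5085.90

Total revenue: $5085.90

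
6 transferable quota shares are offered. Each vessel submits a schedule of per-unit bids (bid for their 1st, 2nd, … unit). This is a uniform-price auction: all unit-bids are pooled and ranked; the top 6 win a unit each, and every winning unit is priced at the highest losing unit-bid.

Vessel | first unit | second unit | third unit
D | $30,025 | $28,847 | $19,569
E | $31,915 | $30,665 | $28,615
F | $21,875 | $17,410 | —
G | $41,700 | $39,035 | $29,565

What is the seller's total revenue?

Merging the schedules and taking the best 6: 41,700 (G-1), 39,035 (G-2), 31,915 (E-1), 30,665 (E-2), 30,025 (D-1), 29,565 (G-3)
Highest rejected unit-bid = $28,847.
Allocation: D 1, E 2, G 3. Every unit priced at $28,847.
Revenue = 6 × 28,847 = $173,082.

Total revenue: $173,082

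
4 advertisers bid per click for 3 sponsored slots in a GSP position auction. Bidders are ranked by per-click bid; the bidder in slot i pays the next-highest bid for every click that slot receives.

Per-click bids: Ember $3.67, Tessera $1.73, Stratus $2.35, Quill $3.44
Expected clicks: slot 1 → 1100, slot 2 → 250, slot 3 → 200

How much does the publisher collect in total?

Total revenue: $4717.50

Per-click bids in order: $3.67 (Ember) > $3.44 (Quill) > $2.35 (Stratus) > $1.73 (Tessera)
Slot 1: Ember pays $3.44 × 1100 = $3784.00
Slot 2: Quill pays $2.35 × 250 = $587.50
Slot 3: Stratus pays $1.73 × 200 = $346.00
Total = $4717.50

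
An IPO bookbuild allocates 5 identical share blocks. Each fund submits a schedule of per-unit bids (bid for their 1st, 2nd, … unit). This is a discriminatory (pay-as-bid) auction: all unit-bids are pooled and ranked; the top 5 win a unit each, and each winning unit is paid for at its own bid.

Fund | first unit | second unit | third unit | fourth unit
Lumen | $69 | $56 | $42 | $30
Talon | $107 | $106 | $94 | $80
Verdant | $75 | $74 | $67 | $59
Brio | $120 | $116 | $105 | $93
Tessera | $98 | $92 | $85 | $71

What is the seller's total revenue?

Total revenue: $554

Pooled unit-bids ranked (top 5): 120 (Brio-1), 116 (Brio-2), 107 (Talon-1), 106 (Talon-2), 105 (Brio-3)
Next rejected bid: $98 (not a price — pay-as-bid).
Each winning unit pays its own bid.
Revenue = 120 + 116 + 107 + 106 + 105 = $554.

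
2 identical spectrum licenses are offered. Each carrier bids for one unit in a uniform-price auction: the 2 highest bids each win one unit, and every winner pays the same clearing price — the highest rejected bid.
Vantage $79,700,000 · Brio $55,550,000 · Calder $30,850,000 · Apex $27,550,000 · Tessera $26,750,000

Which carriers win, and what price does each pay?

Bids ranked high→low: 79,700,000 (Vantage), 55,550,000 (Brio), 30,850,000 (Calder), 27,550,000 (Apex), …
Top 2: Vantage, Brio.
Highest unsuccessful bid: $30,850,000 → clearing price.

Vantage, Brio; each pays $30,850,000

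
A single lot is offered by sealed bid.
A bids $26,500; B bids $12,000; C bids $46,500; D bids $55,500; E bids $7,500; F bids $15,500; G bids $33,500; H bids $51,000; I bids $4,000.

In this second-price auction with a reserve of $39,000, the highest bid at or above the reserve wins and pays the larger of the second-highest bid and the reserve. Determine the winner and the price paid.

D pays $51,000

Bids ranked: 55,500 (D) > 51,000 (H) > 46,500 (C) > 33,500 (G) > 26,500 (A) > 15,500 (F) > …
D has the top bid at or above the reserve ($55,500).
max(second-highest $51,000, reserve $39,000) = $51,000; the reserve does not bind.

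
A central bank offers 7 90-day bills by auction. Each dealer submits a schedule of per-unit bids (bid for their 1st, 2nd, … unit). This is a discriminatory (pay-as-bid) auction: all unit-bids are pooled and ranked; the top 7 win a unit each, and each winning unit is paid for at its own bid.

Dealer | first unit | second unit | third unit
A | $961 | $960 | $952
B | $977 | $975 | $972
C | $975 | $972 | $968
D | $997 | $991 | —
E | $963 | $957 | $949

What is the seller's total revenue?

Total revenue: $6,859

Merging the schedules and taking the best 7: 997 (D-1), 991 (D-2), 977 (B-1), 975 (B-2), 975 (C-1), 972 (B-3), 972 (C-2)
Next rejected bid: $968 (not a price — pay-as-bid).
Each winning unit pays its own bid.
Revenue = 997 + 991 + 977 + 975 + 975 + 972 + 972 = $6,859.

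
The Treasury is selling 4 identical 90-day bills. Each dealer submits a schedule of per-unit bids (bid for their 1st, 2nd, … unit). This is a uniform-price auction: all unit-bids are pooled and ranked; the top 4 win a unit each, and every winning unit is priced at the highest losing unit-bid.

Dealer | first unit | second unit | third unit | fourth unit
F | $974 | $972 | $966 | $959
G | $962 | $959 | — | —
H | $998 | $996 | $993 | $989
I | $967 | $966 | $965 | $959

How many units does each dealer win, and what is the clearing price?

Merging the schedules and taking the best 4: 998 (H-1), 996 (H-2), 993 (H-3), 989 (H-4)
The (k+1)-th unit-bid is $974.
Allocation: H 4.

H 4; clearing price $974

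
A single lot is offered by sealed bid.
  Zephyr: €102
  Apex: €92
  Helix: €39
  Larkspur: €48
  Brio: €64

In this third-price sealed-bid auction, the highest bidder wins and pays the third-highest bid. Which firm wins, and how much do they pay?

Sorting bids: 102 (Zephyr) > 92 (Apex) > 64 (Brio) > 48 (Larkspur) > 39 (Helix)
Zephyr wins; payment is bid #3 in the ranking = €64.

Zephyr pays €64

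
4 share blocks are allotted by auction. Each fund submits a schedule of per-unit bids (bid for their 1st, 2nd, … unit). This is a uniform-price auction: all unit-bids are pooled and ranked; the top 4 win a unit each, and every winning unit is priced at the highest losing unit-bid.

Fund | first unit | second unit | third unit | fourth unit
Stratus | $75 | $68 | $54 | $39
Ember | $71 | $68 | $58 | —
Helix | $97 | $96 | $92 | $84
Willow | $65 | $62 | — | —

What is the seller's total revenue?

Pooled unit-bids ranked (top 4): 97 (Helix-1), 96 (Helix-2), 92 (Helix-3), 84 (Helix-4)
The (k+1)-th unit-bid is $75.
Allocation: Helix 4. Every unit priced at $75.
Revenue = 4 × 75 = $300.

Total revenue: $300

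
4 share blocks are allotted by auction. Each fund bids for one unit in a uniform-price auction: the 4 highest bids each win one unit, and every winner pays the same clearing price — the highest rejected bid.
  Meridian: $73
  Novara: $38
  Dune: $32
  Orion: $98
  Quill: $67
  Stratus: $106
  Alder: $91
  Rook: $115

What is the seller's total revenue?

Bids ranked high→low: 115 (Rook), 106 (Stratus), 98 (Orion), 91 (Alder), 73 (Meridian), 67 (Quill), …
The 4 highest are Rook, Stratus, Orion, Alder.
First losing bid is Meridian's $73, which sets the uniform price.
Total revenue = 4 × $73 = $292.

Total revenue: $292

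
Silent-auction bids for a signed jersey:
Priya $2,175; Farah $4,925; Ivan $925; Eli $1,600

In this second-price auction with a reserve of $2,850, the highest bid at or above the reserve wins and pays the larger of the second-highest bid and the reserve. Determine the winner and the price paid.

Sorting bids: 4,925 (Farah) > 2,175 (Priya) > 1,600 (Eli) > 925 (Ivan)
Farah has the top bid at or above the reserve ($4,925).
Second-highest bid $2,175 is below the reserve $2,850, so the reserve binds → payment $2,850.

Farah pays $2,850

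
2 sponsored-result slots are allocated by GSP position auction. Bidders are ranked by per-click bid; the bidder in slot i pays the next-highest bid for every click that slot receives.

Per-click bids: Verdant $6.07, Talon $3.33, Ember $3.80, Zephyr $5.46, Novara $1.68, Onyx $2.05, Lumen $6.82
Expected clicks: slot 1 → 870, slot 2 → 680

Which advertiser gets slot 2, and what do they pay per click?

Verdant; $5.46 per click

Sorting advertisers: $6.82 (Lumen) > $6.07 (Verdant) > $5.46 (Zephyr) > …
Slot 2 goes to the second-ranked bidder, Verdant, who pays the next bid down: $5.46/click.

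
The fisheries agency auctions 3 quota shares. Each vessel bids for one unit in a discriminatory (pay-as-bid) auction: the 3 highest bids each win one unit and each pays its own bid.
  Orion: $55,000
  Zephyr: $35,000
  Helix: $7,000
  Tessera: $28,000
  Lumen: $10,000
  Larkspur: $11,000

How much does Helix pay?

Helix pays $0

Sorting: 55,000 (Orion), 35,000 (Zephyr), 28,000 (Tessera), 11,000 (Larkspur), 10,000 (Lumen), …
The 3 highest are Orion, Zephyr, Tessera.
Helix does not win → $0.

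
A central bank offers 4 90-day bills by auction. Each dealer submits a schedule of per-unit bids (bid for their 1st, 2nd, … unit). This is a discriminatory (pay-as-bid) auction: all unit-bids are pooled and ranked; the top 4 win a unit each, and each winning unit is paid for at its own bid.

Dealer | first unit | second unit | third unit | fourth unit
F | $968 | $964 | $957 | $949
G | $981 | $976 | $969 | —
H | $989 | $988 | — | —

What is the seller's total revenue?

Total revenue: $3,934

All unit-bids, highest first — top 4: 989 (H-1), 988 (H-2), 981 (G-1), 976 (G-2)
Next rejected bid: $969 (not a price — pay-as-bid).
Each winning unit pays its own bid.
Revenue = 989 + 988 + 981 + 976 = $3,934.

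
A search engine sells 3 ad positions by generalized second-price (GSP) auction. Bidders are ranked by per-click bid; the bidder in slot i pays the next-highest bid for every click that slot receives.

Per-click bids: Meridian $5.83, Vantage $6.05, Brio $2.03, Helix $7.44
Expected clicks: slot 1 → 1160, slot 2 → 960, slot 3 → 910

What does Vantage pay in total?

Ranked by bid: $7.44 (Helix) > $6.05 (Vantage) > $5.83 (Meridian) > $2.03 (Brio)
Vantage holds slot 2 → pays next bid $5.83 × 960 clicks = $5596.80.

Vantage pays $5596.80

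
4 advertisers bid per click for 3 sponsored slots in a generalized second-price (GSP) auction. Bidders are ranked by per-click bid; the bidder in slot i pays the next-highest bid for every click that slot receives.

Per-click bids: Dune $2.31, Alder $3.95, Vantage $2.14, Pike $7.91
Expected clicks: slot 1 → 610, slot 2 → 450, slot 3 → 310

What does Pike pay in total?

Sorting advertisers: $7.91 (Pike) > $3.95 (Alder) > $2.31 (Dune) > $2.14 (Vantage)
Pike holds slot 1 → pays next bid $3.95 × 610 clicks = $2409.50.

Pike pays $2409.50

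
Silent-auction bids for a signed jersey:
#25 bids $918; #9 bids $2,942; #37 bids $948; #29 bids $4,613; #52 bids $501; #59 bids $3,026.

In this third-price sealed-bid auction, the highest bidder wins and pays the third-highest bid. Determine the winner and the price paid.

#29 pays $2,942

Third-price sealed-bid auction: the highest bidder wins and pays the third-highest bid.
Sorting bids: 4,613 (#29) > 3,026 (#59) > 2,942 (#9) > 948 (#37) > 918 (#25) > 501 (#52)
#29 wins; payment is bid #3 in the ranking = $2,942.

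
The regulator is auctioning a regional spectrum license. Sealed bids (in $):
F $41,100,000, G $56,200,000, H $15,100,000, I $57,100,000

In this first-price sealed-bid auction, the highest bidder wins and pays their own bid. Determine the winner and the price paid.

Bids in order: 57,100,000 (I) > 56,200,000 (G) > 41,100,000 (F) > 15,100,000 (H)
First-price: I pays what they bid, $57,100,000.

I pays $57,100,000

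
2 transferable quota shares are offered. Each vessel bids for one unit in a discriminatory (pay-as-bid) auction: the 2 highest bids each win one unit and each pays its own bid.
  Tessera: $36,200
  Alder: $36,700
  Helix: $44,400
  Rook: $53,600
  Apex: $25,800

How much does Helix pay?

Bids ranked high→low: 53,600 (Rook), 44,400 (Helix), 36,700 (Alder), 36,200 (Tessera), …
Winners (2 units): Rook, Helix.
Helix wins → own bid $44,400.

Helix pays $44,400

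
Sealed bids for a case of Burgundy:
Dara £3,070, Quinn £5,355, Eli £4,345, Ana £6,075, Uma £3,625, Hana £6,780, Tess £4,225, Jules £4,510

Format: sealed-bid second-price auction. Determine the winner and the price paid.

Sealed-bid second-price auction: the highest bidder wins and pays the second-highest bid.
Sorting bids: 6,780 (Hana) > 6,075 (Ana) > 5,355 (Quinn) > 4,510 (Jules) > 4,345 (Eli) > 4,225 (Tess) > …
Hana is highest; pays the second-highest bid, £6,075.

Hana pays £6,075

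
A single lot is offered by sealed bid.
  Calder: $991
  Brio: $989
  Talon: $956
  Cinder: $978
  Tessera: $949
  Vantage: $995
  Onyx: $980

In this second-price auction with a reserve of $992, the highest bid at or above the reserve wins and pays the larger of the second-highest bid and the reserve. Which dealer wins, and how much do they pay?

Second-price auction with a reserve of $992: the highest bid at or above the reserve wins and pays the larger of the second-highest bid and the reserve.
Bids in order: 995 (Vantage) > 991 (Calder) > 989 (Brio) > 980 (Onyx) > 978 (Cinder) > 956 (Talon) > …
Highest eligible bid: Vantage at $995.
max(second-highest $991, reserve $992) = $992.

Vantage pays $992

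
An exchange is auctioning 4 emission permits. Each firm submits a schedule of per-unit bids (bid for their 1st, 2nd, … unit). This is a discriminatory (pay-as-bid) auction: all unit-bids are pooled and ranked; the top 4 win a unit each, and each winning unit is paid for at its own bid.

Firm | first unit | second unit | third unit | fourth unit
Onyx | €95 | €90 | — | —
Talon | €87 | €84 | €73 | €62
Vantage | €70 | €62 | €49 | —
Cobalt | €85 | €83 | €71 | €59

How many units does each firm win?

Cobalt 1, Onyx 2, Talon 1

All unit-bids, highest first — top 4: 95 (Onyx-1), 90 (Onyx-2), 87 (Talon-1), 85 (Cobalt-1)
Next rejected bid: €84 (not a price — pay-as-bid).
Allocation: Cobalt 1, Onyx 2, Talon 1.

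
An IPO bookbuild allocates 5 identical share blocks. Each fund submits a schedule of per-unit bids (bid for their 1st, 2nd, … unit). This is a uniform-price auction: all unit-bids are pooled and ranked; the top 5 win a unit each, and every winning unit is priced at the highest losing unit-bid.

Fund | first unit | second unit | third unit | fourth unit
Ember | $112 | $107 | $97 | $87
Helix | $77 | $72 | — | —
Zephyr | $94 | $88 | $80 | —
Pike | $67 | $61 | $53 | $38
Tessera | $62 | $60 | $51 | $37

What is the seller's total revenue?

Merging the schedules and taking the best 5: 112 (Ember-1), 107 (Ember-2), 97 (Ember-3), 94 (Zephyr-1), 88 (Zephyr-2)
The (k+1)-th unit-bid is $87.
Allocation: Ember 3, Zephyr 2. Every unit priced at $87.
Revenue = 5 × 87 = $435.

Total revenue: $435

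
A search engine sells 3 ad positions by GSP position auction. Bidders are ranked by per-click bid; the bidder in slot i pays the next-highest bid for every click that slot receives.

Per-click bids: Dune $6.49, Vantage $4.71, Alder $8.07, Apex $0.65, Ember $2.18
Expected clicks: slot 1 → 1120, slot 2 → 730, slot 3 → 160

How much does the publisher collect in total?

Sorting advertisers: $8.07 (Alder) > $6.49 (Dune) > $4.71 (Vantage) > $2.18 (Ember) > …
Slot 1: Alder pays $6.49 × 1120 = $7268.80
Slot 2: Dune pays $4.71 × 730 = $3438.30
Slot 3: Vantage pays $2.18 × 160 = $348.80
Total = $11055.90

Total revenue: $11055.90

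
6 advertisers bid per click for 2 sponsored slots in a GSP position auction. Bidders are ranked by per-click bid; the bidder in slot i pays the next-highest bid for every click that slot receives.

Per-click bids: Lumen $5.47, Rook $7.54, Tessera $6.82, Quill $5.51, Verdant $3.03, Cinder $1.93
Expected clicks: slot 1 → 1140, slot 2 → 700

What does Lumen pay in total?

Sorting advertisers: $7.54 (Rook) > $6.82 (Tessera) > $5.51 (Quill) > …
Lumen ranks below slot 2 → no slot, pays nothing.

Lumen pays $0.00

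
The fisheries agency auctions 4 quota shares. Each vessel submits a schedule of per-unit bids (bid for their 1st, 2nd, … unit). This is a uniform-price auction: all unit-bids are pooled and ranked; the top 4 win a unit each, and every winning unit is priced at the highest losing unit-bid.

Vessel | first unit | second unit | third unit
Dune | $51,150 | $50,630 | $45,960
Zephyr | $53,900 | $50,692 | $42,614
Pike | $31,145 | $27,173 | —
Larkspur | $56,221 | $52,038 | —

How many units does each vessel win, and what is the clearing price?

All unit-bids, highest first — top 4: 56,221 (Larkspur-1), 53,900 (Zephyr-1), 52,038 (Larkspur-2), 51,150 (Dune-1)
Highest rejected unit-bid = $50,692.
Allocation: Dune 1, Larkspur 2, Zephyr 1.

Dune 1, Larkspur 2, Zephyr 1; clearing price $50,692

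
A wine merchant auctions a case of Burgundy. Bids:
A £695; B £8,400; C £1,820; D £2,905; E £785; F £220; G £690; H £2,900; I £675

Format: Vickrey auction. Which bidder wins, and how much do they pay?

B pays £2,905

Sorting bids: 8,400 (B) > 2,905 (D) > 2,900 (H) > 1,820 (C) > 785 (E) > 695 (A) > …
B wins with the highest bid; price is set by the runner-up at £2,905.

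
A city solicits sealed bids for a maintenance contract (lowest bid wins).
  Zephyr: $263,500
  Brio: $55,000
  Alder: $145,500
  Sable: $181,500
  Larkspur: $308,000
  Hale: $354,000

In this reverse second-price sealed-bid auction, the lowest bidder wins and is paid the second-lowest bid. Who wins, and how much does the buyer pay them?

Brio is paid $145,500

Sorting bids: 55,000 (Brio) < 145,500 (Alder) < 181,500 (Sable) < 263,500 (Zephyr) < 308,000 (Larkspur) < 354,000 (Hale)
Second-price: Brio is paid Alder's bid of $145,500.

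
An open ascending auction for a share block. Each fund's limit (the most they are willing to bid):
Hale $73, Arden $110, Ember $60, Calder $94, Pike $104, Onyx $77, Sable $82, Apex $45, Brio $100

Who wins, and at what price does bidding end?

Arden wins at $104

Open ascending-bid auction: the price rises until one bidder remains; the winner pays the price at which the last rival dropped out.
Limits in order: 110 (Arden) > 104 (Pike) > 100 (Brio) > 94 (Calder) > 82 (Sable) > 77 (Onyx) > …
Bidding ends when Pike exits at $104; Arden takes it.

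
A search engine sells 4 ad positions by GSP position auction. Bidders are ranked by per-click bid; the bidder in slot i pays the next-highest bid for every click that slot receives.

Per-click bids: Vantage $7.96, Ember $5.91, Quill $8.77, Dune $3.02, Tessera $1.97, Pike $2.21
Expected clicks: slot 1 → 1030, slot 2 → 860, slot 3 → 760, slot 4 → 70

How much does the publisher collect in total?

Total revenue: $15731.30

Per-click bids in order: $8.77 (Quill) > $7.96 (Vantage) > $5.91 (Ember) > $3.02 (Dune) > $2.21 (Pike) > …
Slot 1: Quill pays $7.96 × 1030 = $8198.80
Slot 2: Vantage pays $5.91 × 860 = $5082.60
Slot 3: Ember pays $3.02 × 760 = $2295.20
Slot 4: Dune pays $2.21 × 70 = $154.70
Total = $15731.30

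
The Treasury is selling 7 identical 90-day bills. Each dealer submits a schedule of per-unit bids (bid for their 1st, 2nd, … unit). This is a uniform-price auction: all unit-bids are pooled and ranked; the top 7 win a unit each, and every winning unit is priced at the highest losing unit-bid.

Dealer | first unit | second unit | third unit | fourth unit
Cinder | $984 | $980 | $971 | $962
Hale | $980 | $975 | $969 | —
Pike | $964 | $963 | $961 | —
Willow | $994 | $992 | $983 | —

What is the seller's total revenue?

Total revenue: $6,797

Merging the schedules and taking the best 7: 994 (Willow-1), 992 (Willow-2), 984 (Cinder-1), 983 (Willow-3), 980 (Cinder-2), 980 (Hale-1), 975 (Hale-2)
Highest rejected unit-bid = $971.
Allocation: Cinder 2, Hale 2, Willow 3. Every unit priced at $971.
Revenue = 7 × 971 = $6,797.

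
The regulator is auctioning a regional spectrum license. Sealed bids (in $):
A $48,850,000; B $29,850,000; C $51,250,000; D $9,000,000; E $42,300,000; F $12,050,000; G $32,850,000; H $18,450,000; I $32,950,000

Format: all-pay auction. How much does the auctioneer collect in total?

Total revenue: $277,550,000

Sorting bids: 51,250,000 (C) > 48,850,000 (A) > 42,300,000 (E) > 32,950,000 (I) > 32,850,000 (G) > 29,850,000 (B) > …
C wins with the top bid; all bids are sunk regardless.
Every bidder forfeits their bid regardless of winning.
Revenue = 48,850,000 + 29,850,000 + 51,250,000 + 9,000,000 + 42,300,000 + 12,050,000 + 32,850,000 + 18,450,000 + 32,950,000 = $277,550,000.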